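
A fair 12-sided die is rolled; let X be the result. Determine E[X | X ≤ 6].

Given X ≤ 6, X is equally likely to be any of {1, 2, 3, 4, 5, 6}.
E[X | X ≤ 6] = (1 + 2 + 3 + 4 + 5 + 6) / 6 = 7/2.

7/2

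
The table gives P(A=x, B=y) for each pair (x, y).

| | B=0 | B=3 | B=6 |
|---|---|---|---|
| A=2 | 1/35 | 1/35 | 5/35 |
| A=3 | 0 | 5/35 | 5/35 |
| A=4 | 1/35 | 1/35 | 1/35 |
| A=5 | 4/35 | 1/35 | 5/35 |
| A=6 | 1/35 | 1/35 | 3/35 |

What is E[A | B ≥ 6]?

P(B ≥ 6) = 19/35.
Σ A·P over the event = 2·(5/35) + 3·(5/35) + 4·(1/35) + 5·(5/35) + 6·(3/35) = 72/35.
E[A | B ≥ 6] = (72/35) / (19/35) = 72/19.

72/19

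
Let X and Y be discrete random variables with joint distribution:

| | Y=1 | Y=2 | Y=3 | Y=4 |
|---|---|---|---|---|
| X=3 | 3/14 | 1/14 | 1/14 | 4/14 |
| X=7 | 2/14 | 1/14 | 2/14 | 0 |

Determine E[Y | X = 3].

8/3

P(X = 3) = 9/14.
Σ Y·P over the event = 1·(3/14) + 2·(1/14) + 3·(1/14) + 4·(4/14) = 12/7.
E[Y | X = 3] = (12/7) / (9/14) = 8/3.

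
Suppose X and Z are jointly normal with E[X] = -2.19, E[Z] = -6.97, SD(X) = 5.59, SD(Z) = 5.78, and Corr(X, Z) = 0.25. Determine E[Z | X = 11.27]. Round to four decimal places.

-3.4906

E[Z | X=x] = μ_Z + ρ(σ_Z/σ_X)(x − μ_X) for jointly normal variables.
E[Z | X=11.27] = -6.97 + (0.25)·(5.78/5.59)·(11.27 − (-2.19)) = -6.97 + (0.2585)·(13.46) = -3.4906.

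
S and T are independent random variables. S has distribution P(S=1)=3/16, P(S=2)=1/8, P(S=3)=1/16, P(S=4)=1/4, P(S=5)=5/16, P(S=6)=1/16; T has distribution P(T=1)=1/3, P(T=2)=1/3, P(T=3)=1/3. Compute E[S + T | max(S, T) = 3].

37/8

P(max(S, T) = 3) = 1/6.
Summing (S+T)·P(x,y) over outcomes with max(S, T) = 3 gives 37/48.
E[S + T | max(S, T) = 3] = (37/48) / (1/6) = 37/8.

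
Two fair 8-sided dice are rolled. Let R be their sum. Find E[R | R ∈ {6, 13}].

P(R ∈ {6, 13}) = 9/64.
Σ over the event: 6·5/64 + 13·1/16 = 41/32.
E[R | R ∈ {6, 13}] = (41/32) / (9/64) = 82/9.

82/9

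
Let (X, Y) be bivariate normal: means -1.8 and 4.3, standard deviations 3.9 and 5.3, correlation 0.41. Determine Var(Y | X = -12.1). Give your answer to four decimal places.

23.3681

Var(Y | X=x) = (1 − ρ²)·σ_Y².
Var(Y | X=-12.1) = (5.3)²·(1 − (0.41)²) = 28.09·0.8319 = 23.3681.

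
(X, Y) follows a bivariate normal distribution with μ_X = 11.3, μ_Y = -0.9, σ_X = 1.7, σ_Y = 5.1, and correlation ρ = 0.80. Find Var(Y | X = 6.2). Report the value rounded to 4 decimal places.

9.3636

For a bivariate normal, Var(Y | X=x) = σ_Y²(1 − ρ²).
Var(Y | X=6.2) = (5.1)²·(1 − (0.80)²) = 26.01·0.36 = 9.3636.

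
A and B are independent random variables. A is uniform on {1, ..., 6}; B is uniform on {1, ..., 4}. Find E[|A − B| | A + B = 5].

Outcomes with A + B = 5: (1,4), (2,3), (3,2), (4,1), each with probability 1/24.
E[|A − B| | A + B = 5] = (3 + 1 + 1 + 3) / 4 = 2.

2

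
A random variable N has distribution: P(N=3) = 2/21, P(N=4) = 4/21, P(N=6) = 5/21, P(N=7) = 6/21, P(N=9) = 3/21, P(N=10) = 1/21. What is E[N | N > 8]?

37/4

P(N > 8) = 4/21.
Σ over the event: 9·1/7 + 10·1/21 = 37/21.
E[N | N > 8] = (37/21) / (4/21) = 37/4.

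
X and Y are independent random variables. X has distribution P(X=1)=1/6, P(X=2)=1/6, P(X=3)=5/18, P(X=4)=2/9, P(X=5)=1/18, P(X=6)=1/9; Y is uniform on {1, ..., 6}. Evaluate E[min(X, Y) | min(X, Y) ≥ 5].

P(min(X, Y) ≥ 5) = 1/18.
Summing min(X,Y)·P(x,y) over outcomes with min(X, Y) ≥ 5 gives 8/27.
E[min(X, Y) | min(X, Y) ≥ 5] = (8/27) / (1/18) = 16/3.

16/3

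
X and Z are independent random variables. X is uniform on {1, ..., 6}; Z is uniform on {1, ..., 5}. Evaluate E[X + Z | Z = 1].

Outcomes with Z = 1: (1,1), (2,1), (3,1), (4,1), (5,1), (6,1), each with probability 1/30.
E[X + Z | Z = 1] = (2 + 3 + 4 + 5 + 6 + 7) / 6 = 9/2.

9/2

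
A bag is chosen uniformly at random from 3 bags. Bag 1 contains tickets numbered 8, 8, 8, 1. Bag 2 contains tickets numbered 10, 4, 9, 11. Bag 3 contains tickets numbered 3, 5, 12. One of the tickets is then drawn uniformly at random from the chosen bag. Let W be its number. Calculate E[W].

E[W | bag 1] = (8+8+8+1)/4 = 25/4.
E[W | bag 2] = (10+4+9+11)/4 = 17/2.
E[W | bag 3] = (3+5+12)/3 = 20/3.
By the law of total expectation,
E[W] = (1/3)·(25/4) + (1/3)·(17/2) + (1/3)·(20/3) = 257/36.

257/36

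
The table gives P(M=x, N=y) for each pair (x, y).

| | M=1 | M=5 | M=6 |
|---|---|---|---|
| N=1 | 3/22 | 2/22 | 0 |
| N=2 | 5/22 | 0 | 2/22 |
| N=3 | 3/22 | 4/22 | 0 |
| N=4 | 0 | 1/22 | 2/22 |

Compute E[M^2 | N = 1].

53/5

P(N = 1) = 5/22.
Σ M^2·P over the event = 1·(3/22) + 25·(2/22) = 53/22.
E[M^2 | N = 1] = (53/22) / (5/22) = 53/5.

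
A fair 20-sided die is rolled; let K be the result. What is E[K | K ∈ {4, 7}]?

P(K ∈ {4, 7}) = 1/10.
Σ over the event: 4·1/20 + 7·1/20 = 11/20.
E[K | K ∈ {4, 7}] = (11/20) / (1/10) = 11/2.

11/2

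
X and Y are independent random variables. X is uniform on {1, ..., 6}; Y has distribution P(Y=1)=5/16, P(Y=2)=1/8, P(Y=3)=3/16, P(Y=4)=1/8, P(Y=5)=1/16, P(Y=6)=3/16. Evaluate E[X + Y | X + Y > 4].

P(X + Y > 4) = 37/48.
Summing (X+Y)·P(x,y) over outcomes with X + Y > 4 gives 559/96.
E[X + Y | X + Y > 4] = (559/96) / (37/48) = 559/74.

559/74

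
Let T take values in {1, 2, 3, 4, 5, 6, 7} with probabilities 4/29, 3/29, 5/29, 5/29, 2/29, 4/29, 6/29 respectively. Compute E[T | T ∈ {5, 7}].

13/2

P(T ∈ {5, 7}) = 8/29.
Σ over the event: 5·2/29 + 7·6/29 = 52/29.
E[T | T ∈ {5, 7}] = (52/29) / (8/29) = 13/2.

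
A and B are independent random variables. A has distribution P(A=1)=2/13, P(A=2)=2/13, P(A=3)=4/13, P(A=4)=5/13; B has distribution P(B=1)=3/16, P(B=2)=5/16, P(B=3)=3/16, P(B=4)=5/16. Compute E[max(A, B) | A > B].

P(A > B) = 93/208.
Summing max(A,B)·P(x,y) over outcomes with A > B gives 41/26.
E[max(A, B) | A > B] = (41/26) / (93/208) = 328/93.

328/93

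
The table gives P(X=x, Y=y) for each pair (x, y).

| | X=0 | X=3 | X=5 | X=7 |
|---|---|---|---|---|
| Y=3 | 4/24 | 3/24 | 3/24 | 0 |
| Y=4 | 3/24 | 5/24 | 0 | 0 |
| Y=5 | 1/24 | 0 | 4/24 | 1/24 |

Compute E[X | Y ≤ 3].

P(Y ≤ 3) = 5/12.
Σ X·P over the event = 0·(4/24) + 3·(3/24) + 5·(3/24) = 1.
E[X | Y ≤ 3] = (1) / (5/12) = 12/5.

12/5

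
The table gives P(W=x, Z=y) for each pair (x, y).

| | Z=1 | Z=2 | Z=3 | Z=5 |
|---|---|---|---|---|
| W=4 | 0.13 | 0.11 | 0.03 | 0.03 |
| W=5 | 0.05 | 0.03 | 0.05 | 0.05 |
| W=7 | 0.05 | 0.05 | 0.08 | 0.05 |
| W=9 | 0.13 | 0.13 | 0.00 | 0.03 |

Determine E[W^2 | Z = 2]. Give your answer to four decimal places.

P(Z = 2) = 0.32.
Σ W^2·P over the event = 16·(0.11) + 25·(0.03) + 49·(0.05) + 81·(0.13) = 15.49.
E[W^2 | Z = 2] = (15.49) / (0.32) = 48.4063.

48.4063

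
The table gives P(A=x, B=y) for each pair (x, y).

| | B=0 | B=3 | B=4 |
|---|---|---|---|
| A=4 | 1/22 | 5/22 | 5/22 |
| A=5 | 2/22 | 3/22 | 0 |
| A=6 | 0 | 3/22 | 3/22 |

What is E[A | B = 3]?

53/11

P(B = 3) = 1/2.
Σ A·P over the event = 4·(5/22) + 5·(3/22) + 6·(3/22) = 53/22.
E[A | B = 3] = (53/22) / (1/2) = 53/11.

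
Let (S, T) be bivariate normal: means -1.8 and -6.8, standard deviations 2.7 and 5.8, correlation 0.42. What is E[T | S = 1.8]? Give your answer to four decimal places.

E[T | S=x] = μ_T + ρ(σ_T/σ_S)(x − μ_S) for jointly normal variables.
E[T | S=1.8] = -6.8 + (0.42)·(5.8/2.7)·(1.8 − (-1.8)) = -6.8 + (0.90222)·(3.6) = -3.5520.

-3.5520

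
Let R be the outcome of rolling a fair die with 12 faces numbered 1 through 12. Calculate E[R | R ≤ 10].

Given R ≤ 10, R is equally likely to be any of {1, 2, 3, 4, 5, 6, 7, 8, 9, 10}.
E[R | R ≤ 10] = (1 + 2 + 3 + 4 + 5 + 6 + 7 + 8 + 9 + 10) / 10 = 11/2.

11/2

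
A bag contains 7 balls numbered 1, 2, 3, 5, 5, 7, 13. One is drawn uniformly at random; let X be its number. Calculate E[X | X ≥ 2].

P(X ≥ 2) = 6/7.
Σ over the event: 2·1/7 + 3·1/7 + 5·2/7 + 7·1/7 + 13·1/7 = 5.
E[X | X ≥ 2] = (5) / (6/7) = 35/6.

35/6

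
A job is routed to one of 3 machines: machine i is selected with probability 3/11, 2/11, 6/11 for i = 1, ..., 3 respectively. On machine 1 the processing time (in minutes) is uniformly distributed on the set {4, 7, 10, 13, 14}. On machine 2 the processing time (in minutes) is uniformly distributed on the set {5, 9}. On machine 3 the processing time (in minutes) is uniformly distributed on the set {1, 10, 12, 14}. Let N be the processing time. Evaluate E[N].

E[N | machine 1] = (4+7+10+13+14)/5 = 48/5.
E[N | machine 2] = (5+9)/2 = 7.
E[N | machine 3] = (1+10+12+14)/4 = 37/4.
E[N] = (3/11)·(48/5) + (2/11)·(7) + (6/11)·(37/4) = 983/110.

983/110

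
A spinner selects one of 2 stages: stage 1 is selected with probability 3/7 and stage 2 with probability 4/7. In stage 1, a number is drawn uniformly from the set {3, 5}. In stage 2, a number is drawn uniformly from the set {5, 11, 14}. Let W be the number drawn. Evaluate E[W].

52/7

E[W | stage 1] = (3+5)/2 = 4.
E[W | stage 2] = (5+11+14)/3 = 10.
By the law of total expectation,
E[W] = (3/7)·(4) + (4/7)·(10) = 52/7.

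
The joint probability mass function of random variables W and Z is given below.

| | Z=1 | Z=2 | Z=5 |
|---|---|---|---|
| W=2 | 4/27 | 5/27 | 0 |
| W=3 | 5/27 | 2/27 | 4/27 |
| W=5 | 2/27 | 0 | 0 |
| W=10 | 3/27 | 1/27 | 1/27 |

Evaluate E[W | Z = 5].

P(Z = 5) = 5/27.
Σ W·P over the event = 3·(4/27) + 10·(1/27) = 22/27.
E[W | Z = 5] = (22/27) / (5/27) = 22/5.

22/5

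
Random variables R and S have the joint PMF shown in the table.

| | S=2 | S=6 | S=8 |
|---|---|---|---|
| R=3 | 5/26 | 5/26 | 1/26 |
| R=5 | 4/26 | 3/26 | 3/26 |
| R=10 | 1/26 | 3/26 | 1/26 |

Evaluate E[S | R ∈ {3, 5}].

14/3

P(R ∈ {3, 5}) = 21/26.
Σ S·P over the event = 2·(5/26) + 6·(5/26) + 8·(1/26) + 2·(4/26) + 6·(3/26) + 8·(3/26) = 49/13.
E[S | R ∈ {3, 5}] = (49/13) / (21/26) = 14/3.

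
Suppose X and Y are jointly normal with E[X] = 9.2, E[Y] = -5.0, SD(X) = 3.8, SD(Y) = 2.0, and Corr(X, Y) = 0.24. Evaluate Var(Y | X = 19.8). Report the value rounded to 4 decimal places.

3.7696

The conditional variance in a bivariate normal is σ_Y²(1 − ρ²), independent of x.
Var(Y | X=19.8) = (2.0)²·(1 − (0.24)²) = 4·0.9424 = 3.7696.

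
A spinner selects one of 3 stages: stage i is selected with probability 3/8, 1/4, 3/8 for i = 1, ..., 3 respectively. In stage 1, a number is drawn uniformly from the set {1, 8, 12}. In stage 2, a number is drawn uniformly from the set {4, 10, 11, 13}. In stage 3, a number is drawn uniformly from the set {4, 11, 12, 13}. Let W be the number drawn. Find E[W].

35/4

E[W | stage 1] = (1+8+12)/3 = 7.
E[W | stage 2] = (4+10+11+13)/4 = 19/2.
E[W | stage 3] = (4+11+12+13)/4 = 10.
E[W] = (3/8)·(7) + (1/4)·(19/2) + (3/8)·(10) = 35/4.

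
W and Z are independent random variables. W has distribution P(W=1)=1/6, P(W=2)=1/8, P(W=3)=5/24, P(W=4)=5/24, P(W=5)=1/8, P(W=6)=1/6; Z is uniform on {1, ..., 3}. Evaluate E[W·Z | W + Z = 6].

P(W + Z = 6) = 13/72.
Summing WZ·P(x,y) over outcomes with W + Z = 6 gives 25/18.
E[W·Z | W + Z = 6] = (25/18) / (13/72) = 100/13.

100/13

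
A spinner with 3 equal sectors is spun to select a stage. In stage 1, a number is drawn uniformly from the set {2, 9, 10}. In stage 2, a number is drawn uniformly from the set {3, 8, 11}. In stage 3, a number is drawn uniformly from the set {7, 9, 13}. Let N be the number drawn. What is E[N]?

8

E[N | stage 1] = (2+9+10)/3 = 7.
E[N | stage 2] = (3+8+11)/3 = 22/3.
E[N | stage 3] = (7+9+13)/3 = 29/3.
By the law of total expectation,
E[N] = (1/3)·(7) + (1/3)·(22/3) + (1/3)·(29/3) = 8.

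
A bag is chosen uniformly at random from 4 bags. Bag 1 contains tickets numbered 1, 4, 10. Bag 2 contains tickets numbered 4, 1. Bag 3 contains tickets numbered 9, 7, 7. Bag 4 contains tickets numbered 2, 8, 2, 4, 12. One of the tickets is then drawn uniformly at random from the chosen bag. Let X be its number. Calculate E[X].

E[X | bag 1] = (1+4+10)/3 = 5.
E[X | bag 2] = (4+1)/2 = 5/2.
E[X | bag 3] = (9+7+7)/3 = 23/3.
E[X | bag 4] = (2+8+2+4+12)/5 = 28/5.
By the law of total expectation,
E[X] = (1/4)·(5) + (1/4)·(5/2) + (1/4)·(23/3) + (1/4)·(28/5) = 623/120.

623/120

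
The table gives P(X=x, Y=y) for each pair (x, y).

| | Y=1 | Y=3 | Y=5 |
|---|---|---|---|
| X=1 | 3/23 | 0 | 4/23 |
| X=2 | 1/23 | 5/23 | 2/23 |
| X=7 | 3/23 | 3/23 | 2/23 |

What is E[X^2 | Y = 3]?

P(Y = 3) = 8/23.
Summing X^2·P(X=x,Y=y) over the conditioning event gives 167/23.
E[X^2 | Y = 3] = (167/23) / (8/23) = 167/8.

167/8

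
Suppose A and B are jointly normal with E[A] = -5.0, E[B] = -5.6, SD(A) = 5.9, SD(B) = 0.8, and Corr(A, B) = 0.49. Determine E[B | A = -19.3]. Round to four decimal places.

-6.5501

The regression of B on A has slope ρ·σ_B/σ_A and passes through (μ_A, μ_B).
E[B | A=-19.3] = -5.6 + (0.49)·(0.8/5.9)·(-19.3 − (-5.0)) = -5.6 + (0.066441)·(-14.3) = -6.5501.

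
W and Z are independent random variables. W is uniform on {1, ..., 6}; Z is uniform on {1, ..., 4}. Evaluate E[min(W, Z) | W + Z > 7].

Outcomes with W + Z > 7: (4,4), (5,3), (5,4), (6,2), (6,3), (6,4), each with probability 1/24.
E[min(W, Z) | W + Z > 7] = (4 + 3 + 4 + 2 + 3 + 4) / 6 = 10/3.

10/3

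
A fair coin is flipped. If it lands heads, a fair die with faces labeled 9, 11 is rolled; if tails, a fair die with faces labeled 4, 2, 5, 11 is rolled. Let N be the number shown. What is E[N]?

E[N | heads] = (9+11)/2 = 10.
E[N | tails] = (4+2+5+11)/4 = 11/2.
By the law of total expectation,
E[N] = (1/2)·(10) + (1/2)·(11/2) = 31/4.

31/4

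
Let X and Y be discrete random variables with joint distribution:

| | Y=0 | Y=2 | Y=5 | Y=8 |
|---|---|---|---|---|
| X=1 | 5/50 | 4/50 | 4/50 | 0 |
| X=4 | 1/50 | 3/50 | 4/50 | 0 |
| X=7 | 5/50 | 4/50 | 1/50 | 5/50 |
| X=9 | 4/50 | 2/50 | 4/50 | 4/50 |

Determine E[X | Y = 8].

P(Y = 8) = 9/50.
Summing X·P(X=x,Y=y) over the conditioning event gives 71/50.
E[X | Y = 8] = (71/50) / (9/50) = 71/9.

71/9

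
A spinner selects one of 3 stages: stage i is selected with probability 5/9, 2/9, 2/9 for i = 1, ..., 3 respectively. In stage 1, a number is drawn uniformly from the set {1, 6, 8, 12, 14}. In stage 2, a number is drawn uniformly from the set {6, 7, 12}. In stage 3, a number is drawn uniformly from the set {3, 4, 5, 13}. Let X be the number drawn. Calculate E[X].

421/54

E[X | stage 1] = (1+6+8+12+14)/5 = 41/5.
E[X | stage 2] = (6+7+12)/3 = 25/3.
E[X | stage 3] = (3+4+5+13)/4 = 25/4.
E[X] = (5/9)·(41/5) + (2/9)·(25/3) + (2/9)·(25/4) = 421/54.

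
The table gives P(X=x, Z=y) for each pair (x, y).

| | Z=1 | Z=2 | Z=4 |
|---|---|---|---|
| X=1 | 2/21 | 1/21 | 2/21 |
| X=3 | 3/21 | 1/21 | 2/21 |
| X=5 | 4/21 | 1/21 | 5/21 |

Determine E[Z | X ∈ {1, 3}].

25/11

P(X ∈ {1, 3}) = 11/21.
Σ Z·P over the event = 1·(2/21) + 2·(1/21) + 4·(2/21) + 1·(3/21) + 2·(1/21) + 4·(2/21) = 25/21.
E[Z | X ∈ {1, 3}] = (25/21) / (11/21) = 25/11.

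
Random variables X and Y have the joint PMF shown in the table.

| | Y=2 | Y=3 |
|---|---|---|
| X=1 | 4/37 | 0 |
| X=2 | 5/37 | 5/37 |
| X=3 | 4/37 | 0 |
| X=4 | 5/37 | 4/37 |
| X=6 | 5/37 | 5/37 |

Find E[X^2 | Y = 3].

132/7

P(Y = 3) = 14/37.
Σ X^2·P over the event = 4·(5/37) + 16·(4/37) + 36·(5/37) = 264/37.
E[X^2 | Y = 3] = (264/37) / (14/37) = 132/7.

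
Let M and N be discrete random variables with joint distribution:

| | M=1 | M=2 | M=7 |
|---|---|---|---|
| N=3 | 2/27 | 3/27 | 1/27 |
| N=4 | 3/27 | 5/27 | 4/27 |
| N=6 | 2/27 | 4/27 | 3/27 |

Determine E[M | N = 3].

5/2

P(N = 3) = 2/9.
Σ M·P over the event = 1·(2/27) + 2·(3/27) + 7·(1/27) = 5/9.
E[M | N = 3] = (5/9) / (2/9) = 5/2.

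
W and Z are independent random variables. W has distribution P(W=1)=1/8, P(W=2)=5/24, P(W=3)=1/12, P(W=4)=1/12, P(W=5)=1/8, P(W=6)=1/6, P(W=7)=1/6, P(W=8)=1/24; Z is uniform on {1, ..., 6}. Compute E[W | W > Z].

P(W > Z) = 77/144.
Summing W·P(x,y) over outcomes with W > Z gives 221/72.
E[W | W > Z] = (221/72) / (77/144) = 442/77.

442/77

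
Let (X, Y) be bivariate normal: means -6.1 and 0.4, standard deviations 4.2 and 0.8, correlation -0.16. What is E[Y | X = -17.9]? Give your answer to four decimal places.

E[Y | X=x] = μ_Y + ρ(σ_Y/σ_X)(x − μ_X) for jointly normal variables.
E[Y | X=-17.9] = 0.4 + (-0.16)·(0.8/4.2)·(-17.9 − (-6.1)) = 0.4 + (-0.030476)·(-11.8) = 0.7596.

0.7596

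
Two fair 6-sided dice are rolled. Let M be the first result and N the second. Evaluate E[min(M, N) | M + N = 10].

13/3

Outcomes with M + N = 10: (4,6), (5,5), (6,4), each with probability 1/36.
E[min(M, N) | M + N = 10] = (4 + 5 + 4) / 3 = 13/3.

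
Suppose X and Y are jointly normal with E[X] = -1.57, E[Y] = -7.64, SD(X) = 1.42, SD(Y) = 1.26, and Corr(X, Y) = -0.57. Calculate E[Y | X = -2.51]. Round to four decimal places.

For a bivariate normal, E[Y | X=x] = μ_Y + ρ·(σ_Y/σ_X)·(x − μ_X).
E[Y | X=-2.51] = -7.64 + (-0.57)·(1.26/1.42)·(-2.51 − (-1.57)) = -7.64 + (-0.50577)·(-0.94) = -7.1646.

-7.1646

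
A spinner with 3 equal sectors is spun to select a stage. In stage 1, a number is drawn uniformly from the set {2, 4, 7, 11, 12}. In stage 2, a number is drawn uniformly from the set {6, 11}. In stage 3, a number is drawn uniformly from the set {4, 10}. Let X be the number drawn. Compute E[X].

227/30

E[X | stage 1] = (2+4+7+11+12)/5 = 36/5.
E[X | stage 2] = (6+11)/2 = 17/2.
E[X | stage 3] = (4+10)/2 = 7.
By the law of total expectation,
E[X] = (1/3)·(36/5) + (1/3)·(17/2) + (1/3)·(7) = 227/30.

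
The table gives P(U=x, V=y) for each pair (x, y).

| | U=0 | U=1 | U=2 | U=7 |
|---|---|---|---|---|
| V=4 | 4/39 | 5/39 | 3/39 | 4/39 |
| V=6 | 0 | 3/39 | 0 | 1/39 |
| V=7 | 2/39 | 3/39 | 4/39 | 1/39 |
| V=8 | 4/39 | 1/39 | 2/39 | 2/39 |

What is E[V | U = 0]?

31/5

P(U = 0) = 10/39.
Σ V·P over the event = 4·(4/39) + 7·(2/39) + 8·(4/39) = 62/39.
E[V | U = 0] = (62/39) / (10/39) = 31/5.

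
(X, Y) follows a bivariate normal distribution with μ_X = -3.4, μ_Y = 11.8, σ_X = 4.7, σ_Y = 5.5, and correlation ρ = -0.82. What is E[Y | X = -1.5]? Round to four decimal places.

9.9768

For a bivariate normal, E[Y | X=x] = μ_Y + ρ·(σ_Y/σ_X)·(x − μ_X).
E[Y | X=-1.5] = 11.8 + (-0.82)·(5.5/4.7)·(-1.5 − (-3.4)) = 11.8 + (-0.95957)·(1.9) = 9.9768.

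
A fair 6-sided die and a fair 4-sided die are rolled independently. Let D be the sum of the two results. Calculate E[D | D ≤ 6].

32/7

P(D ≤ 6) = 7/12.
Σ over the event: 2·1/24 + 3·1/12 + 4·1/8 + 5·1/6 + 6·1/6 = 8/3.
E[D | D ≤ 6] = (8/3) / (7/12) = 32/7.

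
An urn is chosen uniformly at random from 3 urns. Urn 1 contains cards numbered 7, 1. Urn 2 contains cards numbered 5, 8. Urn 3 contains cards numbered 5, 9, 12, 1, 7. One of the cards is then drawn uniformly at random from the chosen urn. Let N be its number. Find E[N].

173/30

E[N | urn 1] = (7+1)/2 = 4.
E[N | urn 2] = (5+8)/2 = 13/2.
E[N | urn 3] = (5+9+12+1+7)/5 = 34/5.
By the law of total expectation,
E[N] = (1/3)·(4) + (1/3)·(13/2) + (1/3)·(34/5) = 173/30.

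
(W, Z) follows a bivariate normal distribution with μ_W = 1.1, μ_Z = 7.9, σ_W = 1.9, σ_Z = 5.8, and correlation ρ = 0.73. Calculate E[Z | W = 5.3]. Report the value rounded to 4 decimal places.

E[Z | W=x] = μ_Z + ρ(σ_Z/σ_W)(x − μ_W) for jointly normal variables.
E[Z | W=5.3] = 7.9 + (0.73)·(5.8/1.9)·(5.3 − (1.1)) = 7.9 + (2.22842)·(4.2) = 17.2594.

17.2594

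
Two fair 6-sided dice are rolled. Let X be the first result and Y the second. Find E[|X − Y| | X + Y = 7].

3

Outcomes with X + Y = 7: (1,6), (2,5), (3,4), (4,3), (5,2), (6,1), each with probability 1/36.
E[|X − Y| | X + Y = 7] = (5 + 3 + 1 + 1 + 3 + 5) / 6 = 3.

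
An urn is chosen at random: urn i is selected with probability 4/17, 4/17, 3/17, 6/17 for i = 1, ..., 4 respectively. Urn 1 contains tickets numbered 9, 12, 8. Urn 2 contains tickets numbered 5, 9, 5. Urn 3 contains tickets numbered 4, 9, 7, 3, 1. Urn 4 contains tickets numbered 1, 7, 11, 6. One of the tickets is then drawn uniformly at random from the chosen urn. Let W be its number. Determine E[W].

E[W | urn 1] = (9+12+8)/3 = 29/3.
E[W | urn 2] = (5+9+5)/3 = 19/3.
E[W | urn 3] = (4+9+7+3+1)/5 = 24/5.
E[W | urn 4] = (1+7+11+6)/4 = 25/4.
By the law of total expectation,
E[W] = (4/17)·(29/3) + (4/17)·(19/3) + (3/17)·(24/5) + (6/17)·(25/4) = 1159/170.

1159/170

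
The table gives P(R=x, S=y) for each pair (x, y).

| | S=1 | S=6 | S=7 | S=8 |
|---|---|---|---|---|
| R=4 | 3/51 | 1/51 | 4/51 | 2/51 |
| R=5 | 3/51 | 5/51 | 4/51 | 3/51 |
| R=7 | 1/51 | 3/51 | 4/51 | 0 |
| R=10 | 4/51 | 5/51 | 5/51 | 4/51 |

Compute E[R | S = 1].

P(S = 1) = 11/51.
Summing R·P(R=x,S=y) over the conditioning event gives 74/51.
E[R | S = 1] = (74/51) / (11/51) = 74/11.

74/11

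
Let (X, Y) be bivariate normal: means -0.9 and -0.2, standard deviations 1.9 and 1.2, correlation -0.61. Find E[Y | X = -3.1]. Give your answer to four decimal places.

0.6476

E[Y | X=x] = μ_Y + ρ(σ_Y/σ_X)(x − μ_X) for jointly normal variables.
E[Y | X=-3.1] = -0.2 + (-0.61)·(1.2/1.9)·(-3.1 − (-0.9)) = -0.2 + (-0.38526)·(-2.2) = 0.6476.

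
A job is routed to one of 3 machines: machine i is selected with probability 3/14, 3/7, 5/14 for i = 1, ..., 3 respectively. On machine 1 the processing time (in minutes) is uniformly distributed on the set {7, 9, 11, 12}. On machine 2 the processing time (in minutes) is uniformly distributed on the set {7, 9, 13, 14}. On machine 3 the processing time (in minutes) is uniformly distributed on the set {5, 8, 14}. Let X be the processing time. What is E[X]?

555/56

E[X | machine 1] = (7+9+11+12)/4 = 39/4.
E[X | machine 2] = (7+9+13+14)/4 = 43/4.
E[X | machine 3] = (5+8+14)/3 = 9.
By the law of total expectation,
E[X] = (3/14)·(39/4) + (3/7)·(43/4) + (5/14)·(9) = 555/56.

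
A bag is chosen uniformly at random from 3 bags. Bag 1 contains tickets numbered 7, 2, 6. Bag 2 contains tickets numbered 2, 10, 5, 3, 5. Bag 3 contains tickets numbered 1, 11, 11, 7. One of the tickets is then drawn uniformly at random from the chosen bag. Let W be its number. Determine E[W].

E[W | bag 1] = (7+2+6)/3 = 5.
E[W | bag 2] = (2+10+5+3+5)/5 = 5.
E[W | bag 3] = (1+11+11+7)/4 = 15/2.
E[W] = (1/3)·(5) + (1/3)·(5) + (1/3)·(15/2) = 35/6.

35/6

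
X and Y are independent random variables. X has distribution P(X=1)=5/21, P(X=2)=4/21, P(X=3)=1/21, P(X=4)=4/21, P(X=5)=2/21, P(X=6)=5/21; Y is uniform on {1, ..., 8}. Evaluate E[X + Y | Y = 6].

P(Y = 6) = 1/8.
Summing (X+Y)·P(x,y) over outcomes with Y = 6 gives 33/28.
E[X + Y | Y = 6] = (33/28) / (1/8) = 66/7.

66/7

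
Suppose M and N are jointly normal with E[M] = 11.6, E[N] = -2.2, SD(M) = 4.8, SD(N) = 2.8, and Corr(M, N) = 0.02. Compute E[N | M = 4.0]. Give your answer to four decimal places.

The regression of N on M has slope ρ·σ_N/σ_M and passes through (μ_M, μ_N).
E[N | M=4.0] = -2.2 + (0.02)·(2.8/4.8)·(4.0 − (11.6)) = -2.2 + (0.011667)·(-7.6) = -2.2887.

-2.2887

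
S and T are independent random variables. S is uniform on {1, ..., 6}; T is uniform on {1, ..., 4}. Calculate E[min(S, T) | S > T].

P(S > T) = 7/12.
Summing min(S,T)·P(x,y) over outcomes with S > T gives 5/4.
E[min(S, T) | S > T] = (5/4) / (7/12) = 15/7.

15/7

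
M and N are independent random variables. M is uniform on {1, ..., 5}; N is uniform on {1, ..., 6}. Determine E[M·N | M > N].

17/2

P(M > N) = 1/3.
Summing MN·P(x,y) over outcomes with M > N gives 17/6.
E[M·N | M > N] = (17/6) / (1/3) = 17/2.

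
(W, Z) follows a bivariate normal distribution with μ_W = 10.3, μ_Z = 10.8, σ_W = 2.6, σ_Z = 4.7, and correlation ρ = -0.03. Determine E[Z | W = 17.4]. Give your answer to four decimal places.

10.4150

E[Z | W=x] = μ_Z + ρ(σ_Z/σ_W)(x − μ_W) for jointly normal variables.
E[Z | W=17.4] = 10.8 + (-0.03)·(4.7/2.6)·(17.4 − (10.3)) = 10.8 + (-0.054231)·(7.1) = 10.4150.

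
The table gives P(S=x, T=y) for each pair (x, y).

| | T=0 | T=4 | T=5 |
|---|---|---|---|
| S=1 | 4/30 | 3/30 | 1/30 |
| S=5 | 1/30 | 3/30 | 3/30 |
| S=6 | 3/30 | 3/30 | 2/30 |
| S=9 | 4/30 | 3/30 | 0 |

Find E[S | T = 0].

21/4

P(T = 0) = 2/5.
Σ S·P over the event = 1·(4/30) + 5·(1/30) + 6·(3/30) + 9·(4/30) = 21/10.
E[S | T = 0] = (21/10) / (2/5) = 21/4.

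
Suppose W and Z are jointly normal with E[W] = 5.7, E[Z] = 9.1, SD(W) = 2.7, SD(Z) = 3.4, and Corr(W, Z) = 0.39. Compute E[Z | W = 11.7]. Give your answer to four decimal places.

E[Z | W=x] = μ_Z + ρ(σ_Z/σ_W)(x − μ_W) for jointly normal variables.
E[Z | W=11.7] = 9.1 + (0.39)·(3.4/2.7)·(11.7 − (5.7)) = 9.1 + (0.49111)·(6) = 12.0467.

12.0467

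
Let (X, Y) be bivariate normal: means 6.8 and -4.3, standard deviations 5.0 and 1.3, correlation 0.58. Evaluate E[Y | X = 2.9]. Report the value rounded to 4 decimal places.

-4.8881

E[Y | X=x] = μ_Y + ρ(σ_Y/σ_X)(x − μ_X) for jointly normal variables.
E[Y | X=2.9] = -4.3 + (0.58)·(1.3/5.0)·(2.9 − (6.8)) = -4.3 + (0.1508)·(-3.9) = -4.8881.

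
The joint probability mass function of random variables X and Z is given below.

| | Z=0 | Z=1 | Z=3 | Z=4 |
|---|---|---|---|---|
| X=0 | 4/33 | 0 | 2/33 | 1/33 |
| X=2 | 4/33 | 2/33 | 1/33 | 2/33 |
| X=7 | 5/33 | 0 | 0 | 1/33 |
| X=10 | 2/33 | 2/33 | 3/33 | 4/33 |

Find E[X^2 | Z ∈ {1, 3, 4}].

323/6

P(Z ∈ {1, 3, 4}) = 6/11.
Summing X^2·P(X=x,Z=y) over the conditioning event gives 323/11.
E[X^2 | Z ∈ {1, 3, 4}] = (323/11) / (6/11) = 323/6.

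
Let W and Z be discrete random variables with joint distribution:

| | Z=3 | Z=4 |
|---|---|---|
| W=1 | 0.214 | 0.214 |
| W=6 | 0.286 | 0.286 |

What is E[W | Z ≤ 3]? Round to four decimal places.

3.8600

P(Z ≤ 3) = 0.500.
Σ W·P over the event = 1·(0.214) + 6·(0.286) = 1.930.
E[W | Z ≤ 3] = (1.930) / (0.500) = 3.8600.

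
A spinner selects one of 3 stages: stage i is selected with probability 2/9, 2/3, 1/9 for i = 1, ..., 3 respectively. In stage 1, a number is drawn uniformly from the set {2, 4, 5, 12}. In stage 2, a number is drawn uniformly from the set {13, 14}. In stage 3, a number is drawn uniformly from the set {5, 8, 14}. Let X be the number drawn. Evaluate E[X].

203/18

E[X | stage 1] = (2+4+5+12)/4 = 23/4.
E[X | stage 2] = (13+14)/2 = 27/2.
E[X | stage 3] = (5+8+14)/3 = 9.
By the law of total expectation,
E[X] = (2/9)·(23/4) + (2/3)·(27/2) + (1/9)·(9) = 203/18.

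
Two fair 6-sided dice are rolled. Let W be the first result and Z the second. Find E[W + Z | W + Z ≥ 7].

26/3

P(W + Z ≥ 7) = 7/12.
Summing (W+Z)·P(x,y) over outcomes with W + Z ≥ 7 gives 91/18.
E[W + Z | W + Z ≥ 7] = (91/18) / (7/12) = 26/3.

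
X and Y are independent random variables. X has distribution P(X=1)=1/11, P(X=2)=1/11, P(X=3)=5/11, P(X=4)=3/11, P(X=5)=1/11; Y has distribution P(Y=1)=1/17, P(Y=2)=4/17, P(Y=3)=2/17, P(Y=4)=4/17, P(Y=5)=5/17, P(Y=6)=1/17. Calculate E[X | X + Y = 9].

95/24

P(X + Y = 9) = 24/187.
Summing X·P(x,y) over outcomes with X + Y = 9 gives 95/187.
E[X | X + Y = 9] = (95/187) / (24/187) = 95/24.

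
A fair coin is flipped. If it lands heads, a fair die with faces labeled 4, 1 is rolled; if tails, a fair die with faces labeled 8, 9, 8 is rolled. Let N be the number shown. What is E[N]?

E[N | heads] = (4+1)/2 = 5/2.
E[N | tails] = (8+9+8)/3 = 25/3.
E[N] = (1/2)·(5/2) + (1/2)·(25/3) = 65/12.

65/12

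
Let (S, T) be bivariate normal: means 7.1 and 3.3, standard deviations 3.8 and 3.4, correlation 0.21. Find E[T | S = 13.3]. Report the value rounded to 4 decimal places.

E[T | S=x] = μ_T + ρ(σ_T/σ_S)(x − μ_S) for jointly normal variables.
E[T | S=13.3] = 3.3 + (0.21)·(3.4/3.8)·(13.3 − (7.1)) = 3.3 + (0.18789)·(6.2) = 4.4649.

4.4649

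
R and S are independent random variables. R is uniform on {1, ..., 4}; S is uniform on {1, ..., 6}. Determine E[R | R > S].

10/3

P(R > S) = 1/4.
Summing R·P(x,y) over outcomes with R > S gives 5/6.
E[R | R > S] = (5/6) / (1/4) = 10/3.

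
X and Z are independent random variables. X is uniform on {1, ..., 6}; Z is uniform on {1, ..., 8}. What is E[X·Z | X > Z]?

P(X > Z) = 5/16.
Summing XZ·P(x,y) over outcomes with X > Z gives 175/48.
E[X·Z | X > Z] = (175/48) / (5/16) = 35/3.

35/3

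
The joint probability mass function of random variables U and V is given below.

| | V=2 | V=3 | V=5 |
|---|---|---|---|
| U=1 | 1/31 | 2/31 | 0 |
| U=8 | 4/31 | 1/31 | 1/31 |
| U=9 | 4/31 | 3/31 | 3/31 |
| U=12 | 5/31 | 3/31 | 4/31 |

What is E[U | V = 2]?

129/14

P(V = 2) = 14/31.
Summing U·P(U=x,V=y) over the conditioning event gives 129/31.
E[U | V = 2] = (129/31) / (14/31) = 129/14.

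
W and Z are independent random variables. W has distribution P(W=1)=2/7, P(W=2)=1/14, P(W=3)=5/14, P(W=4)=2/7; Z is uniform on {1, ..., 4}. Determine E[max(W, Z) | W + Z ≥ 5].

P(W + Z ≥ 5) = 37/56.
Summing max(W,Z)·P(x,y) over outcomes with W + Z ≥ 5 gives 137/56.
E[max(W, Z) | W + Z ≥ 5] = (137/56) / (37/56) = 137/37.

137/37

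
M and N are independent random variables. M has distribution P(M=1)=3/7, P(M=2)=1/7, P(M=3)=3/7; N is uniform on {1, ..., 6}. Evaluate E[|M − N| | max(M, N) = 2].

4/5

P(max(M, N) = 2) = 5/42.
Summing |M−N|·P(x,y) over outcomes with max(M, N) = 2 gives 2/21.
E[|M − N| | max(M, N) = 2] = (2/21) / (5/42) = 4/5.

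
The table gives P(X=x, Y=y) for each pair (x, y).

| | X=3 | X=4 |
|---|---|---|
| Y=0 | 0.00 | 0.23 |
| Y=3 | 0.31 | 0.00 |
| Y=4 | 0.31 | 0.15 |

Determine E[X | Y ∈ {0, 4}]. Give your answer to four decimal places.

P(Y ∈ {0, 4}) = 0.69.
Σ X·P over the event = 3·(0.31) + 4·(0.23) + 4·(0.15) = 2.45.
E[X | Y ∈ {0, 4}] = (2.45) / (0.69) = 3.5507.

3.5507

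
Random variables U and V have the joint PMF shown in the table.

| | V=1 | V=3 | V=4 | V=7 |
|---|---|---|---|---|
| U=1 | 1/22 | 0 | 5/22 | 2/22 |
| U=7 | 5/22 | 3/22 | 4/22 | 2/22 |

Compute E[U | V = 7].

4

P(V = 7) = 2/11.
Σ U·P over the event = 1·(2/22) + 7·(2/22) = 8/11.
E[U | V = 7] = (8/11) / (2/11) = 4.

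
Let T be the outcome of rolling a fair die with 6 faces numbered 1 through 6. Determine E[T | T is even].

4

Given T is even, T is equally likely to be any of {2, 4, 6}.
E[T | T is even] = (2 + 4 + 6) / 3 = 4.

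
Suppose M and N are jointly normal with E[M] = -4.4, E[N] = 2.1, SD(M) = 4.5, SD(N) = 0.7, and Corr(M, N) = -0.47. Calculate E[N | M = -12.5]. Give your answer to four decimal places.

The regression of N on M has slope ρ·σ_N/σ_M and passes through (μ_M, μ_N).
E[N | M=-12.5] = 2.1 + (-0.47)·(0.7/4.5)·(-12.5 − (-4.4)) = 2.1 + (-0.073111)·(-8.1) = 2.6922.

2.6922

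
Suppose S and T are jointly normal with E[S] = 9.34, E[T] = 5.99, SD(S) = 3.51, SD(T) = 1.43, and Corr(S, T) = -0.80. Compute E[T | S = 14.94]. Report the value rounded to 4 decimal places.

4.1648

The regression of T on S has slope ρ·σ_T/σ_S and passes through (μ_S, μ_T).
E[T | S=14.94] = 5.99 + (-0.80)·(1.43/3.51)·(14.94 − (9.34)) = 5.99 + (-0.32593)·(5.6) = 4.1648.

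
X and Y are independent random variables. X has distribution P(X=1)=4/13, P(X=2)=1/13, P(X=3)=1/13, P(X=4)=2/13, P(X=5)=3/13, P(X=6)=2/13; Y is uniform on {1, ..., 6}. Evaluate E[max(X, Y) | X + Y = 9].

43/8

P(X + Y = 9) = 4/39.
Summing max(X,Y)·P(x,y) over outcomes with X + Y = 9 gives 43/78.
E[max(X, Y) | X + Y = 9] = (43/78) / (4/39) = 43/8.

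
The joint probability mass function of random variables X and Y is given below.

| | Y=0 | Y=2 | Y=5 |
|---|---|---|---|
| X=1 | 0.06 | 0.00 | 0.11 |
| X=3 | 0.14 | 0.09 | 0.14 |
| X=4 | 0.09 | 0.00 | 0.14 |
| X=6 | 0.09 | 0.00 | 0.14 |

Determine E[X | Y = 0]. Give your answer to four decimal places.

3.6316

P(Y = 0) = 0.38.
Summing X·P(X=x,Y=y) over the conditioning event gives 1.38.
E[X | Y = 0] = (1.38) / (0.38) = 3.6316.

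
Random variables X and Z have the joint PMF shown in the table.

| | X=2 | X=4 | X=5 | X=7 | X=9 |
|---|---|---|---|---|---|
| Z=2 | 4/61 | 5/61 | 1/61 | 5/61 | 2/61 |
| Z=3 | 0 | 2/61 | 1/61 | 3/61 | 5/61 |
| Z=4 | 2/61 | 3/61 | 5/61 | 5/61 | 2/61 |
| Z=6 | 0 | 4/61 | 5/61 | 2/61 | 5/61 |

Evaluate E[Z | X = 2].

P(X = 2) = 6/61.
Σ Z·P over the event = 2·(4/61) + 4·(2/61) = 16/61.
E[Z | X = 2] = (16/61) / (6/61) = 8/3.

8/3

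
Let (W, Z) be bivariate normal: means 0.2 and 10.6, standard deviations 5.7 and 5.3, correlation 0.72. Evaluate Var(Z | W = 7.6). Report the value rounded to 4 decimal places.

13.5281

Var(Z | W=x) = (1 − ρ²)·σ_Z².
Var(Z | W=7.6) = (5.3)²·(1 − (0.72)²) = 28.09·0.4816 = 13.5281.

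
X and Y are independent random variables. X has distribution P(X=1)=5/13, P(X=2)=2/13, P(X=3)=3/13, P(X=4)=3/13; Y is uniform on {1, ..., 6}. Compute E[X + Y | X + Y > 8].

28/3

P(X + Y > 8) = 3/26.
Summing (X+Y)·P(x,y) over outcomes with X + Y > 8 gives 14/13.
E[X + Y | X + Y > 8] = (14/13) / (3/26) = 28/3.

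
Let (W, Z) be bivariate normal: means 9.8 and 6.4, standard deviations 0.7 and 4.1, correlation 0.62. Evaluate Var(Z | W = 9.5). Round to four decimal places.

10.3482

Var(Z | W=x) = (1 − ρ²)·σ_Z².
Var(Z | W=9.5) = (4.1)²·(1 − (0.62)²) = 16.81·0.6156 = 10.3482.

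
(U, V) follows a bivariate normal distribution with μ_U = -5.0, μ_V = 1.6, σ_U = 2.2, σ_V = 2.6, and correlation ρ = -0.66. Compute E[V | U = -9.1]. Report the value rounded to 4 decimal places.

E[V | U=x] = μ_V + ρ(σ_V/σ_U)(x − μ_U) for jointly normal variables.
E[V | U=-9.1] = 1.6 + (-0.66)·(2.6/2.2)·(-9.1 − (-5.0)) = 1.6 + (-0.78)·(-4.1) = 4.7980.

4.7980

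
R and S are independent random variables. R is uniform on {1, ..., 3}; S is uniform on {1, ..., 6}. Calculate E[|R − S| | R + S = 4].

4/3

P(R + S = 4) = 1/6.
Summing |R−S|·P(x,y) over outcomes with R + S = 4 gives 2/9.
E[|R − S| | R + S = 4] = (2/9) / (1/6) = 4/3.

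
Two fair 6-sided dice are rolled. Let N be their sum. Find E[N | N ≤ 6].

14/3

P(N ≤ 6) = 5/12.
Σ over the event: 2·1/36 + 3·1/18 + 4·1/12 + 5·1/9 + 6·5/36 = 35/18.
E[N | N ≤ 6] = (35/18) / (5/12) = 14/3.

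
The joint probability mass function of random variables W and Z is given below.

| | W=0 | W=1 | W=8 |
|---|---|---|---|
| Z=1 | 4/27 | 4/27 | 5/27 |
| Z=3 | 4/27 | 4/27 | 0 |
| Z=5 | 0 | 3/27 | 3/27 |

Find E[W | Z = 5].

P(Z = 5) = 2/9.
Σ W·P over the event = 1·(3/27) + 8·(3/27) = 1.
E[W | Z = 5] = (1) / (2/9) = 9/2.

9/2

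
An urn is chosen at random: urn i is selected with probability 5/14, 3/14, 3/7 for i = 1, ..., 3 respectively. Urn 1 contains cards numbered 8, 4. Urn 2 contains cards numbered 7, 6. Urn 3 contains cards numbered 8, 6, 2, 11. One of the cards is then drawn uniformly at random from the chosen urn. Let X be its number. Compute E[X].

45/7

E[X | urn 1] = (8+4)/2 = 6.
E[X | urn 2] = (7+6)/2 = 13/2.
E[X | urn 3] = (8+6+2+11)/4 = 27/4.
By the law of total expectation,
E[X] = (5/14)·(6) + (3/14)·(13/2) + (3/7)·(27/4) = 45/7.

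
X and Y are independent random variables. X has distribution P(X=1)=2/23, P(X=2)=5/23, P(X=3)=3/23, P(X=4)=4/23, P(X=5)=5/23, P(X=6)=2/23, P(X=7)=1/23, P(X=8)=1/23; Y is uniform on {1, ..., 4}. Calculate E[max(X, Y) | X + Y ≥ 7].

P(X + Y ≥ 7) = 21/46.
Summing max(X,Y)·P(x,y) over outcomes with X + Y ≥ 7 gives 227/92.
E[max(X, Y) | X + Y ≥ 7] = (227/92) / (21/46) = 227/42.

227/42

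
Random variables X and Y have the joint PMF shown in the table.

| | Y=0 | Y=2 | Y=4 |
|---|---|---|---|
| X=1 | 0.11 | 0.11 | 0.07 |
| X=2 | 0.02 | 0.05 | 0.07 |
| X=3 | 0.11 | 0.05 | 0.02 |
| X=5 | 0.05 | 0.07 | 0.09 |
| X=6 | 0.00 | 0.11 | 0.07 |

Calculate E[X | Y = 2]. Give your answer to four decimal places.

3.5128

P(Y = 2) = 0.39.
Σ X·P over the event = 1·(0.11) + 2·(0.05) + 3·(0.05) + 5·(0.07) + 6·(0.11) = 1.37.
E[X | Y = 2] = (1.37) / (0.39) = 3.5128.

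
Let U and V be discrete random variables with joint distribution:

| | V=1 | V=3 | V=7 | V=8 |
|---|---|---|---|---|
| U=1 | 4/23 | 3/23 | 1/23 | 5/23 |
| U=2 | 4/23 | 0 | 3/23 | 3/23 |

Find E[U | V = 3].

P(V = 3) = 3/23.
Σ U·P over the event = 1·(3/23) = 3/23.
E[U | V = 3] = (3/23) / (3/23) = 1.

1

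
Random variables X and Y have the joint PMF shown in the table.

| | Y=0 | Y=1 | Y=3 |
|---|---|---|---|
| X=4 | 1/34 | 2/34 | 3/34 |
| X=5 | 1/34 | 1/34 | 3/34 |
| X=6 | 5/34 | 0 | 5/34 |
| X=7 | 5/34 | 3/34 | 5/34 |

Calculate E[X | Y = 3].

P(Y = 3) = 8/17.
Σ X·P over the event = 4·(3/34) + 5·(3/34) + 6·(5/34) + 7·(5/34) = 46/17.
E[X | Y = 3] = (46/17) / (8/17) = 23/4.

23/4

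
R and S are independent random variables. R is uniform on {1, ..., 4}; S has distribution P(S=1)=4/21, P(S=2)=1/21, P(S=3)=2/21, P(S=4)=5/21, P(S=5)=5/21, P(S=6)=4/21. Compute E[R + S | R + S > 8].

P(R + S > 8) = 13/84.
Summing (R+S)·P(x,y) over outcomes with R + S > 8 gives 121/84.
E[R + S | R + S > 8] = (121/84) / (13/84) = 121/13.

121/13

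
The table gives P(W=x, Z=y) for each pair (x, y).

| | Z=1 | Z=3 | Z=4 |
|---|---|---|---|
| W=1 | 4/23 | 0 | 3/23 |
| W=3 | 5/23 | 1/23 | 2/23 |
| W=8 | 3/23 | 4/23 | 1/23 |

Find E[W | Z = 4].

17/6

P(Z = 4) = 6/23.
Σ W·P over the event = 1·(3/23) + 3·(2/23) + 8·(1/23) = 17/23.
E[W | Z = 4] = (17/23) / (6/23) = 17/6.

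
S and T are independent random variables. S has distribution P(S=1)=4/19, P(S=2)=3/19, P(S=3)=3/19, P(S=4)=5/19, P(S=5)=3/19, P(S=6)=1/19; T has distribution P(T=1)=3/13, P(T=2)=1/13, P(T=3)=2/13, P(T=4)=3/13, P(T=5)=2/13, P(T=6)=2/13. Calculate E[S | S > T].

375/89

P(S > T) = 89/247.
Summing S·P(x,y) over outcomes with S > T gives 375/247.
E[S | S > T] = (375/247) / (89/247) = 375/89.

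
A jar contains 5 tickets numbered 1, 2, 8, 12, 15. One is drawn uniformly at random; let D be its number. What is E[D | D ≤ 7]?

3/2

P(D ≤ 7) = 2/5.
Σ over the event: 1·1/5 + 2·1/5 = 3/5.
E[D | D ≤ 7] = (3/5) / (2/5) = 3/2.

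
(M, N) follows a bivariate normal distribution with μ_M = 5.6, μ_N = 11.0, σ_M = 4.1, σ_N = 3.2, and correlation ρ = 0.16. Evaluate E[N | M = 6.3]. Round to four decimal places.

11.0874

The regression of N on M has slope ρ·σ_N/σ_M and passes through (μ_M, μ_N).
E[N | M=6.3] = 11.0 + (0.16)·(3.2/4.1)·(6.3 − (5.6)) = 11.0 + (0.12488)·(0.7) = 11.0874.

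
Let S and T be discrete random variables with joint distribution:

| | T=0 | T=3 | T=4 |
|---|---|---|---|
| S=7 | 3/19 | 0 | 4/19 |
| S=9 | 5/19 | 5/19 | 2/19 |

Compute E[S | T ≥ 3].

91/11

P(T ≥ 3) = 11/19.
Σ S·P over the event = 7·(4/19) + 9·(5/19) + 9·(2/19) = 91/19.
E[S | T ≥ 3] = (91/19) / (11/19) = 91/11.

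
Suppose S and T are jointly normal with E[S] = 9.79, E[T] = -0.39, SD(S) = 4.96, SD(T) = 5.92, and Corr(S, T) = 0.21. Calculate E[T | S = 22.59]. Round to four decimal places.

2.8183

The regression of T on S has slope ρ·σ_T/σ_S and passes through (μ_S, μ_T).
E[T | S=22.59] = -0.39 + (0.21)·(5.92/4.96)·(22.59 − (9.79)) = -0.39 + (0.25065)·(12.8) = 2.8183.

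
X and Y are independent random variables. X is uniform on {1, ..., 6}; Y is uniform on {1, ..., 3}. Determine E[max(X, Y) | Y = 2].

Outcomes with Y = 2: (1,2), (2,2), (3,2), (4,2), (5,2), (6,2), each with probability 1/18.
E[max(X, Y) | Y = 2] = (2 + 2 + 3 + 4 + 5 + 6) / 6 = 11/3.

11/3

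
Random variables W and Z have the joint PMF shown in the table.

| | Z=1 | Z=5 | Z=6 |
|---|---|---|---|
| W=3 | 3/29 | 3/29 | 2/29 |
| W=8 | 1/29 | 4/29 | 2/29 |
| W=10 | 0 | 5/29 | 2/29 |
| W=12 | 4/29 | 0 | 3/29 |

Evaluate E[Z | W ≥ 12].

P(W ≥ 12) = 7/29.
Summing Z·P(W=x,Z=y) over the conditioning event gives 22/29.
E[Z | W ≥ 12] = (22/29) / (7/29) = 22/7.

22/7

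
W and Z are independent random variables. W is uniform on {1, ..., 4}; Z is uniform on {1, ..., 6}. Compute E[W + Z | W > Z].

Outcomes with W > Z: (2,1), (3,1), (3,2), (4,1), (4,2), (4,3), each with probability 1/24.
E[W + Z | W > Z] = (3 + 4 + 5 + 5 + 6 + 7) / 6 = 5.

5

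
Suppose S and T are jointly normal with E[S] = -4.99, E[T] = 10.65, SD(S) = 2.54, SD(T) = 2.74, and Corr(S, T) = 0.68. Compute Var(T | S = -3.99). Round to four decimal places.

Var(T | S=x) = (1 − ρ²)·σ_T².
Var(T | S=-3.99) = (2.74)²·(1 − (0.68)²) = 7.5076·0.5376 = 4.0361.

4.0361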